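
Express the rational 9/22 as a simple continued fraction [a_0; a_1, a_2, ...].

[0; 2, 2, 4]

Run the Euclidean algorithm on 9 and 22; the successive quotients are the partial quotients a_0, a_1, ... (each step inverts the fractional part left over by the previous one):
  9 = 0*22 + 9, so a_0 = 0.
  22 = 2*9 + 4, so a_1 = 2.
  9 = 2*4 + 1, so a_2 = 2.
  4 = 4*1 + 0, so a_3 = 4.
The remainder reaches 0 after 4 divisions, so the expansion has 4 partial quotients, read off in order.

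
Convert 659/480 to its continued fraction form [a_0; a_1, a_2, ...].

[1; 2, 1, 2, 7, 8]

Run the Euclidean algorithm on 659 and 480; the successive quotients are the partial quotients a_0, a_1, ... (each step inverts the fractional part left over by the previous one):
  659 = 1*480 + 179, so a_0 = 1.
  480 = 2*179 + 122, so a_1 = 2.
  179 = 1*122 + 57, so a_2 = 1.
  122 = 2*57 + 8, so a_3 = 2.
  57 = 7*8 + 1, so a_4 = 7.
  8 = 8*1 + 0, so a_5 = 8.
The remainder reaches 0 after 6 divisions, so the expansion has 6 partial quotients, read off in order.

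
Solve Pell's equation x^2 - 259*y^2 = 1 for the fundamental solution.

First expand sqrt(259) as a continued fraction. With x_i = (sqrt(259) + m_i)/d_i and (m_0, d_0) = (0, 1): a_0 = floor(sqrt(259)) = 16, since 16^2 = 256 <= 259 < 289 = 17^2.
Iterate m_{i+1} = d_i*a_i - m_i, d_{i+1} = (259 - m_{i+1}^2)/d_i, a_{i+1} = floor((a_0 + m_{i+1})/d_{i+1}):
  m_1 = 1*16 - 0 = 16, d_1 = (259 - 16^2)/1 = 3/1 = 3, a_1 = floor((16 + 16)/3) = 10.
  m_2 = 3*10 - 16 = 14, d_2 = (259 - 14^2)/3 = 63/3 = 21, a_2 = floor((16 + 14)/21) = 1.
  m_3 = 21*1 - 14 = 7, d_3 = (259 - 7^2)/21 = 210/21 = 10, a_3 = floor((16 + 7)/10) = 2.
  m_4 = 10*2 - 7 = 13, d_4 = (259 - 13^2)/10 = 90/10 = 9, a_4 = floor((16 + 13)/9) = 3.
  m_5 = 9*3 - 13 = 14, d_5 = (259 - 14^2)/9 = 63/9 = 7, a_5 = floor((16 + 14)/7) = 4.
  m_6 = 7*4 - 14 = 14, d_6 = (259 - 14^2)/7 = 63/7 = 9, a_6 = floor((16 + 14)/9) = 3.
  m_7 = 9*3 - 14 = 13, d_7 = (259 - 13^2)/9 = 90/9 = 10, a_7 = floor((16 + 13)/10) = 2.
  m_8 = 10*2 - 13 = 7, d_8 = (259 - 7^2)/10 = 210/10 = 21, a_8 = floor((16 + 7)/21) = 1.
  m_9 = 21*1 - 7 = 14, d_9 = (259 - 14^2)/21 = 63/21 = 3, a_9 = floor((16 + 14)/3) = 10.
  m_10 = 3*10 - 14 = 16, d_10 = (259 - 16^2)/3 = 3/3 = 1, a_10 = floor((16 + 16)/1) = 32.
  m_11 = 1*32 - 16 = 16, d_11 = (259 - 16^2)/1 = 3/1 = 3: (m_11, d_11) = (m_1, d_1) = (16, 3), so from here the quotients repeat a_1, ..., a_10; the period length is 10.
So sqrt(259) = [16; (10, 1, 2, 3, 4, 3, 2, 1, 10, 32)] with period length k = 10.
k is even, so the fundamental solution of x^2 - 259y^2 = 1 is (p_{k-1}, q_{k-1}) = (p_9, q_9); compute convergents through index 9.
Convergents (p_i = a_i*p_{i-1} + p_{i-2}, q_i = a_i*q_{i-1} + q_{i-2} with p_{-2}=0, p_{-1}=1, q_{-2}=1, q_{-1}=0):
  i=0: a_0=16, p_0 = 16*1 + 0 = 16, q_0 = 16*0 + 1 = 1.
  i=1: a_1=10, p_1 = 10*16 + 1 = 161, q_1 = 10*1 + 0 = 10.
  i=2: a_2=1, p_2 = 1*161 + 16 = 177, q_2 = 1*10 + 1 = 11.
  i=3: a_3=2, p_3 = 2*177 + 161 = 515, q_3 = 2*11 + 10 = 32.
  i=4: a_4=3, p_4 = 3*515 + 177 = 1722, q_4 = 3*32 + 11 = 107.
  i=5: a_5=4, p_5 = 4*1722 + 515 = 7403, q_5 = 4*107 + 32 = 460.
  i=6: a_6=3, p_6 = 3*7403 + 1722 = 23931, q_6 = 3*460 + 107 = 1487.
  i=7: a_7=2, p_7 = 2*23931 + 7403 = 55265, q_7 = 2*1487 + 460 = 3434.
  i=8: a_8=1, p_8 = 1*55265 + 23931 = 79196, q_8 = 1*3434 + 1487 = 4921.
  i=9: a_9=10, p_9 = 10*79196 + 55265 = 847225, q_9 = 10*4921 + 3434 = 52644.
Check: 847225^2 - 259*52644^2 = 717790200625 - 717790200624 = 1, so (x, y) = (847225, 52644) solves the equation, and by the theorem it is the least positive solution.

(x, y) = (847225, 52644)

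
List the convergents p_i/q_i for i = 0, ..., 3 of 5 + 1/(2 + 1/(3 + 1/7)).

5/1, 11/2, 38/7, 277/51

Using the convergent recurrence p_i = a_i*p_{i-1} + p_{i-2}, q_i = a_i*q_{i-1} + q_{i-2} with p_{-2}=0, p_{-1}=1, q_{-2}=1, q_{-1}=0:
  i=0: a_0=5, p_0 = 5*1 + 0 = 5, q_0 = 5*0 + 1 = 1.
  i=1: a_1=2, p_1 = 2*5 + 1 = 11, q_1 = 2*1 + 0 = 2.
  i=2: a_2=3, p_2 = 3*11 + 5 = 38, q_2 = 3*2 + 1 = 7.
  i=3: a_3=7, p_3 = 7*38 + 11 = 277, q_3 = 7*7 + 2 = 51.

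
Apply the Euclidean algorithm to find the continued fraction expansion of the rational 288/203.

Run the Euclidean algorithm on 288 and 203; the successive quotients are the partial quotients a_0, a_1, ... (each step inverts the fractional part left over by the previous one):
  288 = 1*203 + 85, so a_0 = 1.
  203 = 2*85 + 33, so a_1 = 2.
  85 = 2*33 + 19, so a_2 = 2.
  33 = 1*19 + 14, so a_3 = 1.
  19 = 1*14 + 5, so a_4 = 1.
  14 = 2*5 + 4, so a_5 = 2.
  5 = 1*4 + 1, so a_6 = 1.
  4 = 4*1 + 0, so a_7 = 4.
The remainder reaches 0 after 8 divisions, so the expansion has 8 partial quotients, read off in order.

[1; 2, 2, 1, 1, 2, 1, 4]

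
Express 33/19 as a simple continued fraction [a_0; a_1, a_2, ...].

Run the Euclidean algorithm on 33 and 19; the successive quotients are the partial quotients a_0, a_1, ... (each step inverts the fractional part left over by the previous one):
  33 = 1*19 + 14, so a_0 = 1.
  19 = 1*14 + 5, so a_1 = 1.
  14 = 2*5 + 4, so a_2 = 2.
  5 = 1*4 + 1, so a_3 = 1.
  4 = 4*1 + 0, so a_4 = 4.
The remainder reaches 0 after 5 divisions, so the expansion has 5 partial quotients, read off in order.

[1; 1, 2, 1, 4]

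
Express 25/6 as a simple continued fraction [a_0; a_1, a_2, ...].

Run the Euclidean algorithm on 25 and 6; the successive quotients are the partial quotients a_0, a_1, ... (each step inverts the fractional part left over by the previous one):
  25 = 4*6 + 1, so a_0 = 4.
  6 = 6*1 + 0, so a_1 = 6.
The remainder reaches 0 after 2 divisions, so the expansion has 2 partial quotients, read off in order.

[4; 6]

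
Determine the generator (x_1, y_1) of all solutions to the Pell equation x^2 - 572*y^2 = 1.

(x, y) = (287, 12)

First expand sqrt(572) as a continued fraction. With x_i = (sqrt(572) + m_i)/d_i and (m_0, d_0) = (0, 1): a_0 = floor(sqrt(572)) = 23, since 23^2 = 529 <= 572 < 576 = 24^2.
Iterate m_{i+1} = d_i*a_i - m_i, d_{i+1} = (572 - m_{i+1}^2)/d_i, a_{i+1} = floor((a_0 + m_{i+1})/d_{i+1}):
  m_1 = 1*23 - 0 = 23, d_1 = (572 - 23^2)/1 = 43/1 = 43, a_1 = floor((23 + 23)/43) = 1.
  m_2 = 43*1 - 23 = 20, d_2 = (572 - 20^2)/43 = 172/43 = 4, a_2 = floor((23 + 20)/4) = 10.
  m_3 = 4*10 - 20 = 20, d_3 = (572 - 20^2)/4 = 172/4 = 43, a_3 = floor((23 + 20)/43) = 1.
  m_4 = 43*1 - 20 = 23, d_4 = (572 - 23^2)/43 = 43/43 = 1, a_4 = floor((23 + 23)/1) = 46.
  m_5 = 1*46 - 23 = 23, d_5 = (572 - 23^2)/1 = 43/1 = 43: (m_5, d_5) = (m_1, d_1) = (23, 43), so from here the quotients repeat a_1, ..., a_4; the period length is 4.
So sqrt(572) = [23; (1, 10, 1, 46)] with period length k = 4.
k is even, so the fundamental solution of x^2 - 572y^2 = 1 is (p_{k-1}, q_{k-1}) = (p_3, q_3); compute convergents through index 3.
Convergents (p_i = a_i*p_{i-1} + p_{i-2}, q_i = a_i*q_{i-1} + q_{i-2} with p_{-2}=0, p_{-1}=1, q_{-2}=1, q_{-1}=0):
  i=0: a_0=23, p_0 = 23*1 + 0 = 23, q_0 = 23*0 + 1 = 1.
  i=1: a_1=1, p_1 = 1*23 + 1 = 24, q_1 = 1*1 + 0 = 1.
  i=2: a_2=10, p_2 = 10*24 + 23 = 263, q_2 = 10*1 + 1 = 11.
  i=3: a_3=1, p_3 = 1*263 + 24 = 287, q_3 = 1*11 + 1 = 12.
Check: 287^2 - 572*12^2 = 82369 - 82368 = 1, so (x, y) = (287, 12) solves the equation, and by the theorem it is the least positive solution.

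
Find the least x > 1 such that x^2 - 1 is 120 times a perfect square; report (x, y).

(x, y) = (11, 1)

First expand sqrt(120) as a continued fraction. With x_i = (sqrt(120) + m_i)/d_i and (m_0, d_0) = (0, 1): a_0 = floor(sqrt(120)) = 10, since 10^2 = 100 <= 120 < 121 = 11^2.
Iterate m_{i+1} = d_i*a_i - m_i, d_{i+1} = (120 - m_{i+1}^2)/d_i, a_{i+1} = floor((a_0 + m_{i+1})/d_{i+1}):
  m_1 = 1*10 - 0 = 10, d_1 = (120 - 10^2)/1 = 20/1 = 20, a_1 = floor((10 + 10)/20) = 1.
  m_2 = 20*1 - 10 = 10, d_2 = (120 - 10^2)/20 = 20/20 = 1, a_2 = floor((10 + 10)/1) = 20.
  m_3 = 1*20 - 10 = 10, d_3 = (120 - 10^2)/1 = 20/1 = 20: (m_3, d_3) = (m_1, d_1) = (10, 20), so from here the quotients repeat a_1, a_2; the period length is 2.
So sqrt(120) = [10; (1, 20)] with period length k = 2.
k is even, so the fundamental solution of x^2 - 120y^2 = 1 is (p_{k-1}, q_{k-1}) = (p_1, q_1); compute convergents through index 1.
Convergents (p_i = a_i*p_{i-1} + p_{i-2}, q_i = a_i*q_{i-1} + q_{i-2} with p_{-2}=0, p_{-1}=1, q_{-2}=1, q_{-1}=0):
  i=0: a_0=10, p_0 = 10*1 + 0 = 10, q_0 = 10*0 + 1 = 1.
  i=1: a_1=1, p_1 = 1*10 + 1 = 11, q_1 = 1*1 + 0 = 1.
Check: 11^2 - 120*1^2 = 121 - 120 = 1, so (x, y) = (11, 1) solves the equation, and by the theorem it is the least positive solution.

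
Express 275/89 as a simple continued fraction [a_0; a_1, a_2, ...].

[3; 11, 8]

Run the Euclidean algorithm on 275 and 89; the successive quotients are the partial quotients a_0, a_1, ... (each step inverts the fractional part left over by the previous one):
  275 = 3*89 + 8, so a_0 = 3.
  89 = 11*8 + 1, so a_1 = 11.
  8 = 8*1 + 0, so a_2 = 8.
The remainder reaches 0 after 3 divisions, so the expansion has 3 partial quotients, read off in order.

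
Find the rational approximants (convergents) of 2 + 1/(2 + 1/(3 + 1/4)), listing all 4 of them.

Using the convergent recurrence p_i = a_i*p_{i-1} + p_{i-2}, q_i = a_i*q_{i-1} + q_{i-2} with p_{-2}=0, p_{-1}=1, q_{-2}=1, q_{-1}=0:
  i=0: a_0=2, p_0 = 2*1 + 0 = 2, q_0 = 2*0 + 1 = 1.
  i=1: a_1=2, p_1 = 2*2 + 1 = 5, q_1 = 2*1 + 0 = 2.
  i=2: a_2=3, p_2 = 3*5 + 2 = 17, q_2 = 3*2 + 1 = 7.
  i=3: a_3=4, p_3 = 4*17 + 5 = 73, q_3 = 4*7 + 2 = 30.

2/1, 5/2, 17/7, 73/30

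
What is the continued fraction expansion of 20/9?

Run the Euclidean algorithm on 20 and 9; the successive quotients are the partial quotients a_0, a_1, ... (each step inverts the fractional part left over by the previous one):
  20 = 2*9 + 2, so a_0 = 2.
  9 = 4*2 + 1, so a_1 = 4.
  2 = 2*1 + 0, so a_2 = 2.
The remainder reaches 0 after 3 divisions, so the expansion has 3 partial quotients, read off in order.

[2; 4, 2]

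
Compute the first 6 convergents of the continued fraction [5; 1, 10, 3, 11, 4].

Using the convergent recurrence p_i = a_i*p_{i-1} + p_{i-2}, q_i = a_i*q_{i-1} + q_{i-2} with p_{-2}=0, p_{-1}=1, q_{-2}=1, q_{-1}=0:
  i=0: a_0=5, p_0 = 5*1 + 0 = 5, q_0 = 5*0 + 1 = 1.
  i=1: a_1=1, p_1 = 1*5 + 1 = 6, q_1 = 1*1 + 0 = 1.
  i=2: a_2=10, p_2 = 10*6 + 5 = 65, q_2 = 10*1 + 1 = 11.
  i=3: a_3=3, p_3 = 3*65 + 6 = 201, q_3 = 3*11 + 1 = 34.
  i=4: a_4=11, p_4 = 11*201 + 65 = 2276, q_4 = 11*34 + 11 = 385.
  i=5: a_5=4, p_5 = 4*2276 + 201 = 9305, q_5 = 4*385 + 34 = 1574.

5/1, 6/1, 65/11, 201/34, 2276/385, 9305/1574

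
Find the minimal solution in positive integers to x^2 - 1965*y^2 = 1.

First expand sqrt(1965) as a continued fraction. With x_i = (sqrt(1965) + m_i)/d_i and (m_0, d_0) = (0, 1): a_0 = floor(sqrt(1965)) = 44, since 44^2 = 1936 <= 1965 < 2025 = 45^2.
Iterate m_{i+1} = d_i*a_i - m_i, d_{i+1} = (1965 - m_{i+1}^2)/d_i, a_{i+1} = floor((a_0 + m_{i+1})/d_{i+1}):
  m_1 = 1*44 - 0 = 44, d_1 = (1965 - 44^2)/1 = 29/1 = 29, a_1 = floor((44 + 44)/29) = 3.
  m_2 = 29*3 - 44 = 43, d_2 = (1965 - 43^2)/29 = 116/29 = 4, a_2 = floor((44 + 43)/4) = 21.
  m_3 = 4*21 - 43 = 41, d_3 = (1965 - 41^2)/4 = 284/4 = 71, a_3 = floor((44 + 41)/71) = 1.
  m_4 = 71*1 - 41 = 30, d_4 = (1965 - 30^2)/71 = 1065/71 = 15, a_4 = floor((44 + 30)/15) = 4.
  m_5 = 15*4 - 30 = 30, d_5 = (1965 - 30^2)/15 = 1065/15 = 71, a_5 = floor((44 + 30)/71) = 1.
  m_6 = 71*1 - 30 = 41, d_6 = (1965 - 41^2)/71 = 284/71 = 4, a_6 = floor((44 + 41)/4) = 21.
  m_7 = 4*21 - 41 = 43, d_7 = (1965 - 43^2)/4 = 116/4 = 29, a_7 = floor((44 + 43)/29) = 3.
  m_8 = 29*3 - 43 = 44, d_8 = (1965 - 44^2)/29 = 29/29 = 1, a_8 = floor((44 + 44)/1) = 88.
  m_9 = 1*88 - 44 = 44, d_9 = (1965 - 44^2)/1 = 29/1 = 29: (m_9, d_9) = (m_1, d_1) = (44, 29), so from here the quotients repeat a_1, ..., a_8; the period length is 8.
So sqrt(1965) = [44; (3, 21, 1, 4, 1, 21, 3, 88)] with period length k = 8.
k is even, so the fundamental solution of x^2 - 1965y^2 = 1 is (p_{k-1}, q_{k-1}) = (p_7, q_7); compute convergents through index 7.
Convergents (p_i = a_i*p_{i-1} + p_{i-2}, q_i = a_i*q_{i-1} + q_{i-2} with p_{-2}=0, p_{-1}=1, q_{-2}=1, q_{-1}=0):
  i=0: a_0=44, p_0 = 44*1 + 0 = 44, q_0 = 44*0 + 1 = 1.
  i=1: a_1=3, p_1 = 3*44 + 1 = 133, q_1 = 3*1 + 0 = 3.
  i=2: a_2=21, p_2 = 21*133 + 44 = 2837, q_2 = 21*3 + 1 = 64.
  i=3: a_3=1, p_3 = 1*2837 + 133 = 2970, q_3 = 1*64 + 3 = 67.
  i=4: a_4=4, p_4 = 4*2970 + 2837 = 14717, q_4 = 4*67 + 64 = 332.
  i=5: a_5=1, p_5 = 1*14717 + 2970 = 17687, q_5 = 1*332 + 67 = 399.
  i=6: a_6=21, p_6 = 21*17687 + 14717 = 386144, q_6 = 21*399 + 332 = 8711.
  i=7: a_7=3, p_7 = 3*386144 + 17687 = 1176119, q_7 = 3*8711 + 399 = 26532.
Check: 1176119^2 - 1965*26532^2 = 1383255902161 - 1383255902160 = 1, so (x, y) = (1176119, 26532) solves the equation, and by the theorem it is the least positive solution.

(x, y) = (1176119, 26532)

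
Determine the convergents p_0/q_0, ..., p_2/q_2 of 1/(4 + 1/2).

Using the convergent recurrence p_i = a_i*p_{i-1} + p_{i-2}, q_i = a_i*q_{i-1} + q_{i-2} with p_{-2}=0, p_{-1}=1, q_{-2}=1, q_{-1}=0:
  i=0: a_0=0, p_0 = 0*1 + 0 = 0, q_0 = 0*0 + 1 = 1.
  i=1: a_1=4, p_1 = 4*0 + 1 = 1, q_1 = 4*1 + 0 = 4.
  i=2: a_2=2, p_2 = 2*1 + 0 = 2, q_2 = 2*4 + 1 = 9.

0/1, 1/4, 2/9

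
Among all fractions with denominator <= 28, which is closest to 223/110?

57/28

Expand x = 223/110 as a continued fraction with the Euclidean algorithm:
  223 = 2*110 + 3, so a_0 = 2.
  110 = 36*3 + 2, so a_1 = 36.
  3 = 1*2 + 1, so a_2 = 1.
  2 = 2*1 + 0, so a_3 = 2.
so x = [2; 36, 1, 2].
Convergents (p_i = a_i*p_{i-1} + p_{i-2}, q_i = a_i*q_{i-1} + q_{i-2} with p_{-2}=0, p_{-1}=1, q_{-2}=1, q_{-1}=0), until the denominator exceeds 28:
  i=0: a_0=2, p_0 = 2*1 + 0 = 2, q_0 = 2*0 + 1 = 1.
  i=1: a_1=36, p_1 = 36*2 + 1 = 73, q_1 = 36*1 + 0 = 36.
q_1 = 36 > 28, so the last convergent with denominator <= 28 is p_0/q_0 = 2/1.
The closest fraction with denominator <= 28 is either p_0/q_0 or the intermediate fraction (k*p_0 + p_{-1})/(k*q_0 + q_{-1}) with the largest k >= 1 whose denominator stays <= 28; these approach x as k grows, and every other convergent or intermediate fraction in range is farther away.
Largest k: floor((28 - q_{-1})/q_0) = floor((28 - 0)/1) = 28 (using the seeds p_{-1} = 1, q_{-1} = 0).
That gives (28*2 + 1)/(28*1 + 0) = 57/28.
Compare the errors: |x - 2/1| = |223*1 - 2*110|/(110*1) = 3/110, and |x - 57/28| = |223*28 - 57*110|/(110*28) = 26/3080.
Cross-multiplying, 26*110 = 2860 < 9240 = 3*3080, so 26/3080 is smaller: the intermediate fraction 57/28 is closer to x than 2/1.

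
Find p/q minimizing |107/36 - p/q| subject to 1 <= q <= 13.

Expand x = 107/36 as a continued fraction with the Euclidean algorithm:
  107 = 2*36 + 35, so a_0 = 2.
  36 = 1*35 + 1, so a_1 = 1.
  35 = 35*1 + 0, so a_2 = 35.
so x = [2; 1, 35].
Convergents (p_i = a_i*p_{i-1} + p_{i-2}, q_i = a_i*q_{i-1} + q_{i-2} with p_{-2}=0, p_{-1}=1, q_{-2}=1, q_{-1}=0), until the denominator exceeds 13:
  i=0: a_0=2, p_0 = 2*1 + 0 = 2, q_0 = 2*0 + 1 = 1.
  i=1: a_1=1, p_1 = 1*2 + 1 = 3, q_1 = 1*1 + 0 = 1.
  i=2: a_2=35, p_2 = 35*3 + 2 = 107, q_2 = 35*1 + 1 = 36.
q_2 = 36 > 13, so the last convergent with denominator <= 13 is p_1/q_1 = 3/1.
The closest fraction with denominator <= 13 is either p_1/q_1 or the intermediate fraction (k*p_1 + p_0)/(k*q_1 + q_0) with the largest k >= 1 whose denominator stays <= 13; these approach x as k grows, and every other convergent or intermediate fraction in range is farther away.
Largest k: floor((13 - q_0)/q_1) = floor((13 - 1)/1) = 12.
That gives (12*3 + 2)/(12*1 + 1) = 38/13.
Compare the errors: |x - 3/1| = |107*1 - 3*36|/(36*1) = 1/36, and |x - 38/13| = |107*13 - 38*36|/(36*13) = 23/468.
Cross-multiplying, 1*468 = 468 < 828 = 23*36, so 1/36 is smaller: the convergent 3/1 is closer to x than 38/13.

3/1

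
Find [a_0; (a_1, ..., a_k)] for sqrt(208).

[14; (2, 2, 1, 2, 2, 28)]

Write x_i = (sqrt(208) + m_i)/d_i with (m_0, d_0) = (0, 1). a_0 = floor(sqrt(208)) = 14, since 14^2 = 196 <= 208 < 225 = 15^2.
Iterate m_{i+1} = d_i*a_i - m_i, d_{i+1} = (208 - m_{i+1}^2)/d_i, a_{i+1} = floor((a_0 + m_{i+1})/d_{i+1}):
  m_1 = 1*14 - 0 = 14, d_1 = (208 - 14^2)/1 = 12/1 = 12, a_1 = floor((14 + 14)/12) = 2.
  m_2 = 12*2 - 14 = 10, d_2 = (208 - 10^2)/12 = 108/12 = 9, a_2 = floor((14 + 10)/9) = 2.
  m_3 = 9*2 - 10 = 8, d_3 = (208 - 8^2)/9 = 144/9 = 16, a_3 = floor((14 + 8)/16) = 1.
  m_4 = 16*1 - 8 = 8, d_4 = (208 - 8^2)/16 = 144/16 = 9, a_4 = floor((14 + 8)/9) = 2.
  m_5 = 9*2 - 8 = 10, d_5 = (208 - 10^2)/9 = 108/9 = 12, a_5 = floor((14 + 10)/12) = 2.
  m_6 = 12*2 - 10 = 14, d_6 = (208 - 14^2)/12 = 12/12 = 1, a_6 = floor((14 + 14)/1) = 28.
  m_7 = 1*28 - 14 = 14, d_7 = (208 - 14^2)/1 = 12/1 = 12: (m_7, d_7) = (m_1, d_1) = (14, 12), so from here the quotients repeat a_1, ..., a_6; the period length is 6.
Hence the expansion of sqrt(208) is a_0 = 14 followed by the repeating block 2, 2, 1, 2, 2, 28 (period 6).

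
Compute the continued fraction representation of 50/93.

[0; 1, 1, 6, 7]

Run the Euclidean algorithm on 50 and 93; the successive quotients are the partial quotients a_0, a_1, ... (each step inverts the fractional part left over by the previous one):
  50 = 0*93 + 50, so a_0 = 0.
  93 = 1*50 + 43, so a_1 = 1.
  50 = 1*43 + 7, so a_2 = 1.
  43 = 6*7 + 1, so a_3 = 6.
  7 = 7*1 + 0, so a_4 = 7.
The remainder reaches 0 after 5 divisions, so the expansion has 5 partial quotients, read off in order.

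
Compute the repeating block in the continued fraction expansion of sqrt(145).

Write x_i = (sqrt(145) + m_i)/d_i with (m_0, d_0) = (0, 1). a_0 = floor(sqrt(145)) = 12, since 12^2 = 144 <= 145 < 169 = 13^2.
Iterate m_{i+1} = d_i*a_i - m_i, d_{i+1} = (145 - m_{i+1}^2)/d_i, a_{i+1} = floor((a_0 + m_{i+1})/d_{i+1}):
  m_1 = 1*12 - 0 = 12, d_1 = (145 - 12^2)/1 = 1/1 = 1, a_1 = floor((12 + 12)/1) = 24.
  m_2 = 1*24 - 12 = 12, d_2 = (145 - 12^2)/1 = 1/1 = 1: (m_2, d_2) = (m_1, d_1) = (12, 1), so from here the quotient a_1 repeats; the period length is 1.
Hence the expansion of sqrt(145) is a_0 = 12 followed by the repeating block 24 (period 1).

[12; (24)]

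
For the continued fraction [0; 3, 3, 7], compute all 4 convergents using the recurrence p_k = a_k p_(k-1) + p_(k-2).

0/1, 1/3, 3/10, 22/73

Using the convergent recurrence p_i = a_i*p_{i-1} + p_{i-2}, q_i = a_i*q_{i-1} + q_{i-2} with p_{-2}=0, p_{-1}=1, q_{-2}=1, q_{-1}=0:
  i=0: a_0=0, p_0 = 0*1 + 0 = 0, q_0 = 0*0 + 1 = 1.
  i=1: a_1=3, p_1 = 3*0 + 1 = 1, q_1 = 3*1 + 0 = 3.
  i=2: a_2=3, p_2 = 3*1 + 0 = 3, q_2 = 3*3 + 1 = 10.
  i=3: a_3=7, p_3 = 7*3 + 1 = 22, q_3 = 7*10 + 3 = 73.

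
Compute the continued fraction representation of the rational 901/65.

[13; 1, 6, 4, 2]

Run the Euclidean algorithm on 901 and 65; the successive quotients are the partial quotients a_0, a_1, ... (each step inverts the fractional part left over by the previous one):
  901 = 13*65 + 56, so a_0 = 13.
  65 = 1*56 + 9, so a_1 = 1.
  56 = 6*9 + 2, so a_2 = 6.
  9 = 4*2 + 1, so a_3 = 4.
  2 = 2*1 + 0, so a_4 = 2.
The remainder reaches 0 after 5 divisions, so the expansion has 5 partial quotients, read off in order.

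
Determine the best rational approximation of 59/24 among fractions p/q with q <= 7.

17/7

Expand x = 59/24 as a continued fraction with the Euclidean algorithm:
  59 = 2*24 + 11, so a_0 = 2.
  24 = 2*11 + 2, so a_1 = 2.
  11 = 5*2 + 1, so a_2 = 5.
  2 = 2*1 + 0, so a_3 = 2.
so x = [2; 2, 5, 2].
Convergents (p_i = a_i*p_{i-1} + p_{i-2}, q_i = a_i*q_{i-1} + q_{i-2} with p_{-2}=0, p_{-1}=1, q_{-2}=1, q_{-1}=0), until the denominator exceeds 7:
  i=0: a_0=2, p_0 = 2*1 + 0 = 2, q_0 = 2*0 + 1 = 1.
  i=1: a_1=2, p_1 = 2*2 + 1 = 5, q_1 = 2*1 + 0 = 2.
  i=2: a_2=5, p_2 = 5*5 + 2 = 27, q_2 = 5*2 + 1 = 11.
q_2 = 11 > 7, so the last convergent with denominator <= 7 is p_1/q_1 = 5/2.
The closest fraction with denominator <= 7 is either p_1/q_1 or the intermediate fraction (k*p_1 + p_0)/(k*q_1 + q_0) with the largest k >= 1 whose denominator stays <= 7; these approach x as k grows, and every other convergent or intermediate fraction in range is farther away.
Largest k: floor((7 - q_0)/q_1) = floor((7 - 1)/2) = 3.
That gives (3*5 + 2)/(3*2 + 1) = 17/7.
Compare the errors: |x - 5/2| = |59*2 - 5*24|/(24*2) = 2/48, and |x - 17/7| = |59*7 - 17*24|/(24*7) = 5/168.
Cross-multiplying, 5*48 = 240 < 336 = 2*168, so 5/168 is smaller: the intermediate fraction 17/7 is closer to x than 5/2.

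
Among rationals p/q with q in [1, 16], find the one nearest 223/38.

88/15

Expand x = 223/38 as a continued fraction with the Euclidean algorithm:
  223 = 5*38 + 33, so a_0 = 5.
  38 = 1*33 + 5, so a_1 = 1.
  33 = 6*5 + 3, so a_2 = 6.
  5 = 1*3 + 2, so a_3 = 1.
  3 = 1*2 + 1, so a_4 = 1.
  2 = 2*1 + 0, so a_5 = 2.
so x = [5; 1, 6, 1, 1, 2].
Convergents (p_i = a_i*p_{i-1} + p_{i-2}, q_i = a_i*q_{i-1} + q_{i-2} with p_{-2}=0, p_{-1}=1, q_{-2}=1, q_{-1}=0), until the denominator exceeds 16:
  i=0: a_0=5, p_0 = 5*1 + 0 = 5, q_0 = 5*0 + 1 = 1.
  i=1: a_1=1, p_1 = 1*5 + 1 = 6, q_1 = 1*1 + 0 = 1.
  i=2: a_2=6, p_2 = 6*6 + 5 = 41, q_2 = 6*1 + 1 = 7.
  i=3: a_3=1, p_3 = 1*41 + 6 = 47, q_3 = 1*7 + 1 = 8.
  i=4: a_4=1, p_4 = 1*47 + 41 = 88, q_4 = 1*8 + 7 = 15.
  i=5: a_5=2, p_5 = 2*88 + 47 = 223, q_5 = 2*15 + 8 = 38.
q_5 = 38 > 16, so the last convergent with denominator <= 16 is p_4/q_4 = 88/15.
The closest fraction with denominator <= 16 is either p_4/q_4 or the intermediate fraction (k*p_4 + p_3)/(k*q_4 + q_3) with the largest k >= 1 whose denominator stays <= 16; these approach x as k grows, and every other convergent or intermediate fraction in range is farther away.
Largest k: floor((16 - q_3)/q_4) = floor((16 - 8)/15) = 0.
Since k = 0, no intermediate fraction beyond p_4/q_4 has denominator <= 16, so the convergent 88/15 is the closest (its error is |223*15 - 88*38|/(38*15) = 1/570).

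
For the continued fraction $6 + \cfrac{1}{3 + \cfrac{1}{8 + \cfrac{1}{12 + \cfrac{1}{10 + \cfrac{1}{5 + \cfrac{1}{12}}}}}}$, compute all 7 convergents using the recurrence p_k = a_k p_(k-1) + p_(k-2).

6/1, 19/3, 158/25, 1915/303, 19308/3055, 98455/15578, 1200768/189991

Using the convergent recurrence p_i = a_i*p_{i-1} + p_{i-2}, q_i = a_i*q_{i-1} + q_{i-2} with p_{-2}=0, p_{-1}=1, q_{-2}=1, q_{-1}=0:
  i=0: a_0=6, p_0 = 6*1 + 0 = 6, q_0 = 6*0 + 1 = 1.
  i=1: a_1=3, p_1 = 3*6 + 1 = 19, q_1 = 3*1 + 0 = 3.
  i=2: a_2=8, p_2 = 8*19 + 6 = 158, q_2 = 8*3 + 1 = 25.
  i=3: a_3=12, p_3 = 12*158 + 19 = 1915, q_3 = 12*25 + 3 = 303.
  i=4: a_4=10, p_4 = 10*1915 + 158 = 19308, q_4 = 10*303 + 25 = 3055.
  i=5: a_5=5, p_5 = 5*19308 + 1915 = 98455, q_5 = 5*3055 + 303 = 15578.
  i=6: a_6=12, p_6 = 12*98455 + 19308 = 1200768, q_6 = 12*15578 + 3055 = 189991.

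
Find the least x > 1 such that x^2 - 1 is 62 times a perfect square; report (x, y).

First expand sqrt(62) as a continued fraction. With x_i = (sqrt(62) + m_i)/d_i and (m_0, d_0) = (0, 1): a_0 = floor(sqrt(62)) = 7, since 7^2 = 49 <= 62 < 64 = 8^2.
Iterate m_{i+1} = d_i*a_i - m_i, d_{i+1} = (62 - m_{i+1}^2)/d_i, a_{i+1} = floor((a_0 + m_{i+1})/d_{i+1}):
  m_1 = 1*7 - 0 = 7, d_1 = (62 - 7^2)/1 = 13/1 = 13, a_1 = floor((7 + 7)/13) = 1.
  m_2 = 13*1 - 7 = 6, d_2 = (62 - 6^2)/13 = 26/13 = 2, a_2 = floor((7 + 6)/2) = 6.
  m_3 = 2*6 - 6 = 6, d_3 = (62 - 6^2)/2 = 26/2 = 13, a_3 = floor((7 + 6)/13) = 1.
  m_4 = 13*1 - 6 = 7, d_4 = (62 - 7^2)/13 = 13/13 = 1, a_4 = floor((7 + 7)/1) = 14.
  m_5 = 1*14 - 7 = 7, d_5 = (62 - 7^2)/1 = 13/1 = 13: (m_5, d_5) = (m_1, d_1) = (7, 13), so from here the quotients repeat a_1, ..., a_4; the period length is 4.
So sqrt(62) = [7; (1, 6, 1, 14)] with period length k = 4.
k is even, so the fundamental solution of x^2 - 62y^2 = 1 is (p_{k-1}, q_{k-1}) = (p_3, q_3); compute convergents through index 3.
Convergents (p_i = a_i*p_{i-1} + p_{i-2}, q_i = a_i*q_{i-1} + q_{i-2} with p_{-2}=0, p_{-1}=1, q_{-2}=1, q_{-1}=0):
  i=0: a_0=7, p_0 = 7*1 + 0 = 7, q_0 = 7*0 + 1 = 1.
  i=1: a_1=1, p_1 = 1*7 + 1 = 8, q_1 = 1*1 + 0 = 1.
  i=2: a_2=6, p_2 = 6*8 + 7 = 55, q_2 = 6*1 + 1 = 7.
  i=3: a_3=1, p_3 = 1*55 + 8 = 63, q_3 = 1*7 + 1 = 8.
Check: 63^2 - 62*8^2 = 3969 - 3968 = 1, so (x, y) = (63, 8) solves the equation, and by the theorem it is the least positive solution.

(x, y) = (63, 8)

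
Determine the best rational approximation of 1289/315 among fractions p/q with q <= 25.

Expand x = 1289/315 as a continued fraction with the Euclidean algorithm:
  1289 = 4*315 + 29, so a_0 = 4.
  315 = 10*29 + 25, so a_1 = 10.
  29 = 1*25 + 4, so a_2 = 1.
  25 = 6*4 + 1, so a_3 = 6.
  4 = 4*1 + 0, so a_4 = 4.
so x = [4; 10, 1, 6, 4].
Convergents (p_i = a_i*p_{i-1} + p_{i-2}, q_i = a_i*q_{i-1} + q_{i-2} with p_{-2}=0, p_{-1}=1, q_{-2}=1, q_{-1}=0), until the denominator exceeds 25:
  i=0: a_0=4, p_0 = 4*1 + 0 = 4, q_0 = 4*0 + 1 = 1.
  i=1: a_1=10, p_1 = 10*4 + 1 = 41, q_1 = 10*1 + 0 = 10.
  i=2: a_2=1, p_2 = 1*41 + 4 = 45, q_2 = 1*10 + 1 = 11.
  i=3: a_3=6, p_3 = 6*45 + 41 = 311, q_3 = 6*11 + 10 = 76.
q_3 = 76 > 25, so the last convergent with denominator <= 25 is p_2/q_2 = 45/11.
The closest fraction with denominator <= 25 is either p_2/q_2 or the intermediate fraction (k*p_2 + p_1)/(k*q_2 + q_1) with the largest k >= 1 whose denominator stays <= 25; these approach x as k grows, and every other convergent or intermediate fraction in range is farther away.
Largest k: floor((25 - q_1)/q_2) = floor((25 - 10)/11) = 1.
That gives (1*45 + 41)/(1*11 + 10) = 86/21.
Compare the errors: |x - 45/11| = |1289*11 - 45*315|/(315*11) = 4/3465, and |x - 86/21| = |1289*21 - 86*315|/(315*21) = 21/6615.
Cross-multiplying, 4*6615 = 26460 < 72765 = 21*3465, so 4/3465 is smaller: the convergent 45/11 is closer to x than 86/21.

45/11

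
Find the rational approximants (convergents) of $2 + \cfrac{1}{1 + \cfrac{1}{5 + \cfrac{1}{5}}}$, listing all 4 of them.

2/1, 3/1, 17/6, 88/31

Using the convergent recurrence p_i = a_i*p_{i-1} + p_{i-2}, q_i = a_i*q_{i-1} + q_{i-2} with p_{-2}=0, p_{-1}=1, q_{-2}=1, q_{-1}=0:
  i=0: a_0=2, p_0 = 2*1 + 0 = 2, q_0 = 2*0 + 1 = 1.
  i=1: a_1=1, p_1 = 1*2 + 1 = 3, q_1 = 1*1 + 0 = 1.
  i=2: a_2=5, p_2 = 5*3 + 2 = 17, q_2 = 5*1 + 1 = 6.
  i=3: a_3=5, p_3 = 5*17 + 3 = 88, q_3 = 5*6 + 1 = 31.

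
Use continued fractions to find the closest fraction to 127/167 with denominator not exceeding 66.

Expand x = 127/167 as a continued fraction with the Euclidean algorithm:
  127 = 0*167 + 127, so a_0 = 0.
  167 = 1*127 + 40, so a_1 = 1.
  127 = 3*40 + 7, so a_2 = 3.
  40 = 5*7 + 5, so a_3 = 5.
  7 = 1*5 + 2, so a_4 = 1.
  5 = 2*2 + 1, so a_5 = 2.
  2 = 2*1 + 0, so a_6 = 2.
so x = [0; 1, 3, 5, 1, 2, 2].
Convergents (p_i = a_i*p_{i-1} + p_{i-2}, q_i = a_i*q_{i-1} + q_{i-2} with p_{-2}=0, p_{-1}=1, q_{-2}=1, q_{-1}=0), until the denominator exceeds 66:
  i=0: a_0=0, p_0 = 0*1 + 0 = 0, q_0 = 0*0 + 1 = 1.
  i=1: a_1=1, p_1 = 1*0 + 1 = 1, q_1 = 1*1 + 0 = 1.
  i=2: a_2=3, p_2 = 3*1 + 0 = 3, q_2 = 3*1 + 1 = 4.
  i=3: a_3=5, p_3 = 5*3 + 1 = 16, q_3 = 5*4 + 1 = 21.
  i=4: a_4=1, p_4 = 1*16 + 3 = 19, q_4 = 1*21 + 4 = 25.
  i=5: a_5=2, p_5 = 2*19 + 16 = 54, q_5 = 2*25 + 21 = 71.
q_5 = 71 > 66, so the last convergent with denominator <= 66 is p_4/q_4 = 19/25.
The closest fraction with denominator <= 66 is either p_4/q_4 or the intermediate fraction (k*p_4 + p_3)/(k*q_4 + q_3) with the largest k >= 1 whose denominator stays <= 66; these approach x as k grows, and every other convergent or intermediate fraction in range is farther away.
Largest k: floor((66 - q_3)/q_4) = floor((66 - 21)/25) = 1.
That gives (1*19 + 16)/(1*25 + 21) = 35/46.
Compare the errors: |x - 19/25| = |127*25 - 19*167|/(167*25) = 2/4175, and |x - 35/46| = |127*46 - 35*167|/(167*46) = 3/7682.
Cross-multiplying, 3*4175 = 12525 < 15364 = 2*7682, so 3/7682 is smaller: the intermediate fraction 35/46 is closer to x than 19/25.

35/46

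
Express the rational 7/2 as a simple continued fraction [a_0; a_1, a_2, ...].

Run the Euclidean algorithm on 7 and 2; the successive quotients are the partial quotients a_0, a_1, ... (each step inverts the fractional part left over by the previous one):
  7 = 3*2 + 1, so a_0 = 3.
  2 = 2*1 + 0, so a_1 = 2.
The remainder reaches 0 after 2 divisions, so the expansion has 2 partial quotients, read off in order.

[3; 2]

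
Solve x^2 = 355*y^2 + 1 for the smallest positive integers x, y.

First expand sqrt(355) as a continued fraction. With x_i = (sqrt(355) + m_i)/d_i and (m_0, d_0) = (0, 1): a_0 = floor(sqrt(355)) = 18, since 18^2 = 324 <= 355 < 361 = 19^2.
Iterate m_{i+1} = d_i*a_i - m_i, d_{i+1} = (355 - m_{i+1}^2)/d_i, a_{i+1} = floor((a_0 + m_{i+1})/d_{i+1}):
  m_1 = 1*18 - 0 = 18, d_1 = (355 - 18^2)/1 = 31/1 = 31, a_1 = floor((18 + 18)/31) = 1.
  m_2 = 31*1 - 18 = 13, d_2 = (355 - 13^2)/31 = 186/31 = 6, a_2 = floor((18 + 13)/6) = 5.
  m_3 = 6*5 - 13 = 17, d_3 = (355 - 17^2)/6 = 66/6 = 11, a_3 = floor((18 + 17)/11) = 3.
  m_4 = 11*3 - 17 = 16, d_4 = (355 - 16^2)/11 = 99/11 = 9, a_4 = floor((18 + 16)/9) = 3.
  m_5 = 9*3 - 16 = 11, d_5 = (355 - 11^2)/9 = 234/9 = 26, a_5 = floor((18 + 11)/26) = 1.
  m_6 = 26*1 - 11 = 15, d_6 = (355 - 15^2)/26 = 130/26 = 5, a_6 = floor((18 + 15)/5) = 6.
  m_7 = 5*6 - 15 = 15, d_7 = (355 - 15^2)/5 = 130/5 = 26, a_7 = floor((18 + 15)/26) = 1.
  m_8 = 26*1 - 15 = 11, d_8 = (355 - 11^2)/26 = 234/26 = 9, a_8 = floor((18 + 11)/9) = 3.
  m_9 = 9*3 - 11 = 16, d_9 = (355 - 16^2)/9 = 99/9 = 11, a_9 = floor((18 + 16)/11) = 3.
  m_10 = 11*3 - 16 = 17, d_10 = (355 - 17^2)/11 = 66/11 = 6, a_10 = floor((18 + 17)/6) = 5.
  m_11 = 6*5 - 17 = 13, d_11 = (355 - 13^2)/6 = 186/6 = 31, a_11 = floor((18 + 13)/31) = 1.
  m_12 = 31*1 - 13 = 18, d_12 = (355 - 18^2)/31 = 31/31 = 1, a_12 = floor((18 + 18)/1) = 36.
  m_13 = 1*36 - 18 = 18, d_13 = (355 - 18^2)/1 = 31/1 = 31: (m_13, d_13) = (m_1, d_1) = (18, 31), so from here the quotients repeat a_1, ..., a_12; the period length is 12.
So sqrt(355) = [18; (1, 5, 3, 3, 1, 6, 1, 3, 3, 5, 1, 36)] with period length k = 12.
k is even, so the fundamental solution of x^2 - 355y^2 = 1 is (p_{k-1}, q_{k-1}) = (p_11, q_11); compute convergents through index 11.
Convergents (p_i = a_i*p_{i-1} + p_{i-2}, q_i = a_i*q_{i-1} + q_{i-2} with p_{-2}=0, p_{-1}=1, q_{-2}=1, q_{-1}=0):
  i=0: a_0=18, p_0 = 18*1 + 0 = 18, q_0 = 18*0 + 1 = 1.
  i=1: a_1=1, p_1 = 1*18 + 1 = 19, q_1 = 1*1 + 0 = 1.
  i=2: a_2=5, p_2 = 5*19 + 18 = 113, q_2 = 5*1 + 1 = 6.
  i=3: a_3=3, p_3 = 3*113 + 19 = 358, q_3 = 3*6 + 1 = 19.
  i=4: a_4=3, p_4 = 3*358 + 113 = 1187, q_4 = 3*19 + 6 = 63.
  i=5: a_5=1, p_5 = 1*1187 + 358 = 1545, q_5 = 1*63 + 19 = 82.
  i=6: a_6=6, p_6 = 6*1545 + 1187 = 10457, q_6 = 6*82 + 63 = 555.
  i=7: a_7=1, p_7 = 1*10457 + 1545 = 12002, q_7 = 1*555 + 82 = 637.
  i=8: a_8=3, p_8 = 3*12002 + 10457 = 46463, q_8 = 3*637 + 555 = 2466.
  i=9: a_9=3, p_9 = 3*46463 + 12002 = 151391, q_9 = 3*2466 + 637 = 8035.
  i=10: a_10=5, p_10 = 5*151391 + 46463 = 803418, q_10 = 5*8035 + 2466 = 42641.
  i=11: a_11=1, p_11 = 1*803418 + 151391 = 954809, q_11 = 1*42641 + 8035 = 50676.
Check: 954809^2 - 355*50676^2 = 911660226481 - 911660226480 = 1, so (x, y) = (954809, 50676) solves the equation, and by the theorem it is the least positive solution.

(x, y) = (954809, 50676)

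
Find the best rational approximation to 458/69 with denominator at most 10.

Expand x = 458/69 as a continued fraction with the Euclidean algorithm:
  458 = 6*69 + 44, so a_0 = 6.
  69 = 1*44 + 25, so a_1 = 1.
  44 = 1*25 + 19, so a_2 = 1.
  25 = 1*19 + 6, so a_3 = 1.
  19 = 3*6 + 1, so a_4 = 3.
  6 = 6*1 + 0, so a_5 = 6.
so x = [6; 1, 1, 1, 3, 6].
Convergents (p_i = a_i*p_{i-1} + p_{i-2}, q_i = a_i*q_{i-1} + q_{i-2} with p_{-2}=0, p_{-1}=1, q_{-2}=1, q_{-1}=0), until the denominator exceeds 10:
  i=0: a_0=6, p_0 = 6*1 + 0 = 6, q_0 = 6*0 + 1 = 1.
  i=1: a_1=1, p_1 = 1*6 + 1 = 7, q_1 = 1*1 + 0 = 1.
  i=2: a_2=1, p_2 = 1*7 + 6 = 13, q_2 = 1*1 + 1 = 2.
  i=3: a_3=1, p_3 = 1*13 + 7 = 20, q_3 = 1*2 + 1 = 3.
  i=4: a_4=3, p_4 = 3*20 + 13 = 73, q_4 = 3*3 + 2 = 11.
q_4 = 11 > 10, so the last convergent with denominator <= 10 is p_3/q_3 = 20/3.
The closest fraction with denominator <= 10 is either p_3/q_3 or the intermediate fraction (k*p_3 + p_2)/(k*q_3 + q_2) with the largest k >= 1 whose denominator stays <= 10; these approach x as k grows, and every other convergent or intermediate fraction in range is farther away.
Largest k: floor((10 - q_2)/q_3) = floor((10 - 2)/3) = 2.
That gives (2*20 + 13)/(2*3 + 2) = 53/8.
Compare the errors: |x - 20/3| = |458*3 - 20*69|/(69*3) = 6/207, and |x - 53/8| = |458*8 - 53*69|/(69*8) = 7/552.
Cross-multiplying, 7*207 = 1449 < 3312 = 6*552, so 7/552 is smaller: the intermediate fraction 53/8 is closer to x than 20/3.

53/8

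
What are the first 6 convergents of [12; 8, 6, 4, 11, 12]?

Using the convergent recurrence p_i = a_i*p_{i-1} + p_{i-2}, q_i = a_i*q_{i-1} + q_{i-2} with p_{-2}=0, p_{-1}=1, q_{-2}=1, q_{-1}=0:
  i=0: a_0=12, p_0 = 12*1 + 0 = 12, q_0 = 12*0 + 1 = 1.
  i=1: a_1=8, p_1 = 8*12 + 1 = 97, q_1 = 8*1 + 0 = 8.
  i=2: a_2=6, p_2 = 6*97 + 12 = 594, q_2 = 6*8 + 1 = 49.
  i=3: a_3=4, p_3 = 4*594 + 97 = 2473, q_3 = 4*49 + 8 = 204.
  i=4: a_4=11, p_4 = 11*2473 + 594 = 27797, q_4 = 11*204 + 49 = 2293.
  i=5: a_5=12, p_5 = 12*27797 + 2473 = 336037, q_5 = 12*2293 + 204 = 27720.

12/1, 97/8, 594/49, 2473/204, 27797/2293, 336037/27720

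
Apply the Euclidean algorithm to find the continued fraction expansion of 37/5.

[7; 2, 2]

Run the Euclidean algorithm on 37 and 5; the successive quotients are the partial quotients a_0, a_1, ... (each step inverts the fractional part left over by the previous one):
  37 = 7*5 + 2, so a_0 = 7.
  5 = 2*2 + 1, so a_1 = 2.
  2 = 2*1 + 0, so a_2 = 2.
The remainder reaches 0 after 3 divisions, so the expansion has 3 partial quotients, read off in order.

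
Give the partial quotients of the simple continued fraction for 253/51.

[4; 1, 24, 2]

Run the Euclidean algorithm on 253 and 51; the successive quotients are the partial quotients a_0, a_1, ... (each step inverts the fractional part left over by the previous one):
  253 = 4*51 + 49, so a_0 = 4.
  51 = 1*49 + 2, so a_1 = 1.
  49 = 24*2 + 1, so a_2 = 24.
  2 = 2*1 + 0, so a_3 = 2.
The remainder reaches 0 after 4 divisions, so the expansion has 4 partial quotients, read off in order.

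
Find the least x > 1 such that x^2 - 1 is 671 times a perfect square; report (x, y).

First expand sqrt(671) as a continued fraction. With x_i = (sqrt(671) + m_i)/d_i and (m_0, d_0) = (0, 1): a_0 = floor(sqrt(671)) = 25, since 25^2 = 625 <= 671 < 676 = 26^2.
Iterate m_{i+1} = d_i*a_i - m_i, d_{i+1} = (671 - m_{i+1}^2)/d_i, a_{i+1} = floor((a_0 + m_{i+1})/d_{i+1}):
  m_1 = 1*25 - 0 = 25, d_1 = (671 - 25^2)/1 = 46/1 = 46, a_1 = floor((25 + 25)/46) = 1.
  m_2 = 46*1 - 25 = 21, d_2 = (671 - 21^2)/46 = 230/46 = 5, a_2 = floor((25 + 21)/5) = 9.
  m_3 = 5*9 - 21 = 24, d_3 = (671 - 24^2)/5 = 95/5 = 19, a_3 = floor((25 + 24)/19) = 2.
  m_4 = 19*2 - 24 = 14, d_4 = (671 - 14^2)/19 = 475/19 = 25, a_4 = floor((25 + 14)/25) = 1.
  m_5 = 25*1 - 14 = 11, d_5 = (671 - 11^2)/25 = 550/25 = 22, a_5 = floor((25 + 11)/22) = 1.
  m_6 = 22*1 - 11 = 11, d_6 = (671 - 11^2)/22 = 550/22 = 25, a_6 = floor((25 + 11)/25) = 1.
  m_7 = 25*1 - 11 = 14, d_7 = (671 - 14^2)/25 = 475/25 = 19, a_7 = floor((25 + 14)/19) = 2.
  m_8 = 19*2 - 14 = 24, d_8 = (671 - 24^2)/19 = 95/19 = 5, a_8 = floor((25 + 24)/5) = 9.
  m_9 = 5*9 - 24 = 21, d_9 = (671 - 21^2)/5 = 230/5 = 46, a_9 = floor((25 + 21)/46) = 1.
  m_10 = 46*1 - 21 = 25, d_10 = (671 - 25^2)/46 = 46/46 = 1, a_10 = floor((25 + 25)/1) = 50.
  m_11 = 1*50 - 25 = 25, d_11 = (671 - 25^2)/1 = 46/1 = 46: (m_11, d_11) = (m_1, d_1) = (25, 46), so from here the quotients repeat a_1, ..., a_10; the period length is 10.
So sqrt(671) = [25; (1, 9, 2, 1, 1, 1, 2, 9, 1, 50)] with period length k = 10.
k is even, so the fundamental solution of x^2 - 671y^2 = 1 is (p_{k-1}, q_{k-1}) = (p_9, q_9); compute convergents through index 9.
Convergents (p_i = a_i*p_{i-1} + p_{i-2}, q_i = a_i*q_{i-1} + q_{i-2} with p_{-2}=0, p_{-1}=1, q_{-2}=1, q_{-1}=0):
  i=0: a_0=25, p_0 = 25*1 + 0 = 25, q_0 = 25*0 + 1 = 1.
  i=1: a_1=1, p_1 = 1*25 + 1 = 26, q_1 = 1*1 + 0 = 1.
  i=2: a_2=9, p_2 = 9*26 + 25 = 259, q_2 = 9*1 + 1 = 10.
  i=3: a_3=2, p_3 = 2*259 + 26 = 544, q_3 = 2*10 + 1 = 21.
  i=4: a_4=1, p_4 = 1*544 + 259 = 803, q_4 = 1*21 + 10 = 31.
  i=5: a_5=1, p_5 = 1*803 + 544 = 1347, q_5 = 1*31 + 21 = 52.
  i=6: a_6=1, p_6 = 1*1347 + 803 = 2150, q_6 = 1*52 + 31 = 83.
  i=7: a_7=2, p_7 = 2*2150 + 1347 = 5647, q_7 = 2*83 + 52 = 218.
  i=8: a_8=9, p_8 = 9*5647 + 2150 = 52973, q_8 = 9*218 + 83 = 2045.
  i=9: a_9=1, p_9 = 1*52973 + 5647 = 58620, q_9 = 1*2045 + 218 = 2263.
Check: 58620^2 - 671*2263^2 = 3436304400 - 3436304399 = 1, so (x, y) = (58620, 2263) solves the equation, and by the theorem it is the least positive solution.

(x, y) = (58620, 2263)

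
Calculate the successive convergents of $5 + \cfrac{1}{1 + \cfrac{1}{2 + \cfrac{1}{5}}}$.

Using the convergent recurrence p_i = a_i*p_{i-1} + p_{i-2}, q_i = a_i*q_{i-1} + q_{i-2} with p_{-2}=0, p_{-1}=1, q_{-2}=1, q_{-1}=0:
  i=0: a_0=5, p_0 = 5*1 + 0 = 5, q_0 = 5*0 + 1 = 1.
  i=1: a_1=1, p_1 = 1*5 + 1 = 6, q_1 = 1*1 + 0 = 1.
  i=2: a_2=2, p_2 = 2*6 + 5 = 17, q_2 = 2*1 + 1 = 3.
  i=3: a_3=5, p_3 = 5*17 + 6 = 91, q_3 = 5*3 + 1 = 16.

5/1, 6/1, 17/3, 91/16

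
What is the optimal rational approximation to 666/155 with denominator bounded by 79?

Expand x = 666/155 as a continued fraction with the Euclidean algorithm:
  666 = 4*155 + 46, so a_0 = 4.
  155 = 3*46 + 17, so a_1 = 3.
  46 = 2*17 + 12, so a_2 = 2.
  17 = 1*12 + 5, so a_3 = 1.
  12 = 2*5 + 2, so a_4 = 2.
  5 = 2*2 + 1, so a_5 = 2.
  2 = 2*1 + 0, so a_6 = 2.
so x = [4; 3, 2, 1, 2, 2, 2].
Convergents (p_i = a_i*p_{i-1} + p_{i-2}, q_i = a_i*q_{i-1} + q_{i-2} with p_{-2}=0, p_{-1}=1, q_{-2}=1, q_{-1}=0), until the denominator exceeds 79:
  i=0: a_0=4, p_0 = 4*1 + 0 = 4, q_0 = 4*0 + 1 = 1.
  i=1: a_1=3, p_1 = 3*4 + 1 = 13, q_1 = 3*1 + 0 = 3.
  i=2: a_2=2, p_2 = 2*13 + 4 = 30, q_2 = 2*3 + 1 = 7.
  i=3: a_3=1, p_3 = 1*30 + 13 = 43, q_3 = 1*7 + 3 = 10.
  i=4: a_4=2, p_4 = 2*43 + 30 = 116, q_4 = 2*10 + 7 = 27.
  i=5: a_5=2, p_5 = 2*116 + 43 = 275, q_5 = 2*27 + 10 = 64.
  i=6: a_6=2, p_6 = 2*275 + 116 = 666, q_6 = 2*64 + 27 = 155.
q_6 = 155 > 79, so the last convergent with denominator <= 79 is p_5/q_5 = 275/64.
The closest fraction with denominator <= 79 is either p_5/q_5 or the intermediate fraction (k*p_5 + p_4)/(k*q_5 + q_4) with the largest k >= 1 whose denominator stays <= 79; these approach x as k grows, and every other convergent or intermediate fraction in range is farther away.
Largest k: floor((79 - q_4)/q_5) = floor((79 - 27)/64) = 0.
Since k = 0, no intermediate fraction beyond p_5/q_5 has denominator <= 79, so the convergent 275/64 is the closest (its error is |666*64 - 275*155|/(155*64) = 1/9920).

275/64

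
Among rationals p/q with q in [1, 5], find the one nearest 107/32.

10/3

Expand x = 107/32 as a continued fraction with the Euclidean algorithm:
  107 = 3*32 + 11, so a_0 = 3.
  32 = 2*11 + 10, so a_1 = 2.
  11 = 1*10 + 1, so a_2 = 1.
  10 = 10*1 + 0, so a_3 = 10.
so x = [3; 2, 1, 10].
Convergents (p_i = a_i*p_{i-1} + p_{i-2}, q_i = a_i*q_{i-1} + q_{i-2} with p_{-2}=0, p_{-1}=1, q_{-2}=1, q_{-1}=0), until the denominator exceeds 5:
  i=0: a_0=3, p_0 = 3*1 + 0 = 3, q_0 = 3*0 + 1 = 1.
  i=1: a_1=2, p_1 = 2*3 + 1 = 7, q_1 = 2*1 + 0 = 2.
  i=2: a_2=1, p_2 = 1*7 + 3 = 10, q_2 = 1*2 + 1 = 3.
  i=3: a_3=10, p_3 = 10*10 + 7 = 107, q_3 = 10*3 + 2 = 32.
q_3 = 32 > 5, so the last convergent with denominator <= 5 is p_2/q_2 = 10/3.
The closest fraction with denominator <= 5 is either p_2/q_2 or the intermediate fraction (k*p_2 + p_1)/(k*q_2 + q_1) with the largest k >= 1 whose denominator stays <= 5; these approach x as k grows, and every other convergent or intermediate fraction in range is farther away.
Largest k: floor((5 - q_1)/q_2) = floor((5 - 2)/3) = 1.
That gives (1*10 + 7)/(1*3 + 2) = 17/5.
Compare the errors: |x - 10/3| = |107*3 - 10*32|/(32*3) = 1/96, and |x - 17/5| = |107*5 - 17*32|/(32*5) = 9/160.
Cross-multiplying, 1*160 = 160 < 864 = 9*96, so 1/96 is smaller: the convergent 10/3 is closer to x than 17/5.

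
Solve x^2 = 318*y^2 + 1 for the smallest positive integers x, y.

First expand sqrt(318) as a continued fraction. With x_i = (sqrt(318) + m_i)/d_i and (m_0, d_0) = (0, 1): a_0 = floor(sqrt(318)) = 17, since 17^2 = 289 <= 318 < 324 = 18^2.
Iterate m_{i+1} = d_i*a_i - m_i, d_{i+1} = (318 - m_{i+1}^2)/d_i, a_{i+1} = floor((a_0 + m_{i+1})/d_{i+1}):
  m_1 = 1*17 - 0 = 17, d_1 = (318 - 17^2)/1 = 29/1 = 29, a_1 = floor((17 + 17)/29) = 1.
  m_2 = 29*1 - 17 = 12, d_2 = (318 - 12^2)/29 = 174/29 = 6, a_2 = floor((17 + 12)/6) = 4.
  m_3 = 6*4 - 12 = 12, d_3 = (318 - 12^2)/6 = 174/6 = 29, a_3 = floor((17 + 12)/29) = 1.
  m_4 = 29*1 - 12 = 17, d_4 = (318 - 17^2)/29 = 29/29 = 1, a_4 = floor((17 + 17)/1) = 34.
  m_5 = 1*34 - 17 = 17, d_5 = (318 - 17^2)/1 = 29/1 = 29: (m_5, d_5) = (m_1, d_1) = (17, 29), so from here the quotients repeat a_1, ..., a_4; the period length is 4.
So sqrt(318) = [17; (1, 4, 1, 34)] with period length k = 4.
k is even, so the fundamental solution of x^2 - 318y^2 = 1 is (p_{k-1}, q_{k-1}) = (p_3, q_3); compute convergents through index 3.
Convergents (p_i = a_i*p_{i-1} + p_{i-2}, q_i = a_i*q_{i-1} + q_{i-2} with p_{-2}=0, p_{-1}=1, q_{-2}=1, q_{-1}=0):
  i=0: a_0=17, p_0 = 17*1 + 0 = 17, q_0 = 17*0 + 1 = 1.
  i=1: a_1=1, p_1 = 1*17 + 1 = 18, q_1 = 1*1 + 0 = 1.
  i=2: a_2=4, p_2 = 4*18 + 17 = 89, q_2 = 4*1 + 1 = 5.
  i=3: a_3=1, p_3 = 1*89 + 18 = 107, q_3 = 1*5 + 1 = 6.
Check: 107^2 - 318*6^2 = 11449 - 11448 = 1, so (x, y) = (107, 6) solves the equation, and by the theorem it is the least positive solution.

(x, y) = (107, 6)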